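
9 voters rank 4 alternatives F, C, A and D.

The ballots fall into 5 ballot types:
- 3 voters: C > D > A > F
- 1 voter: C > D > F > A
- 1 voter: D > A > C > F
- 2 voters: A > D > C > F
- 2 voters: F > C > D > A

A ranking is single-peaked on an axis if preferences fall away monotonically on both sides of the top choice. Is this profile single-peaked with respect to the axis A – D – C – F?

Axis positions: A=1, D=2, C=3, F=4.
Ballot type 1 (peak C at position 3): ranking walks positions 3-2-1-4, expanding outward from the peak — single-peaked.
Ballot type 2 (peak C at position 3): ranking walks positions 3-2-4-1, expanding outward from the peak — single-peaked.
Ballot type 3 (peak D at position 2): ranking walks positions 2-1-3-4, expanding outward from the peak — single-peaked.
Ballot type 4 (peak A at position 1): ranking walks positions 1-2-3-4, expanding outward from the peak — single-peaked.
Ballot type 5 (peak F at position 4): ranking walks positions 4-3-2-1, expanding outward from the peak — single-peaked.
Every ranking is single-peaked on this axis.

yes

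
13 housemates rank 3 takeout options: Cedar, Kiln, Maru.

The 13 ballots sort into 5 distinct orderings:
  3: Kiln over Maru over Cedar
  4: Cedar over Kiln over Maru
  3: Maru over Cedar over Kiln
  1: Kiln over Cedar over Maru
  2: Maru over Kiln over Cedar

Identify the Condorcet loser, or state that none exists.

none

Head-to-head results (13 friends):
Cedar vs Kiln: 4+3 = 7 for Cedar, 6 for Kiln — Cedar by 7–6.
Cedar vs Maru: Cedar preferred on 4+1 = 5 ballots; Maru wins 8–5.
Kiln vs Maru: Kiln wins 8–5.
No restaurant is winless: Cedar beats Kiln; Kiln beats Maru; Maru beats Cedar. There is no Condorcet loser.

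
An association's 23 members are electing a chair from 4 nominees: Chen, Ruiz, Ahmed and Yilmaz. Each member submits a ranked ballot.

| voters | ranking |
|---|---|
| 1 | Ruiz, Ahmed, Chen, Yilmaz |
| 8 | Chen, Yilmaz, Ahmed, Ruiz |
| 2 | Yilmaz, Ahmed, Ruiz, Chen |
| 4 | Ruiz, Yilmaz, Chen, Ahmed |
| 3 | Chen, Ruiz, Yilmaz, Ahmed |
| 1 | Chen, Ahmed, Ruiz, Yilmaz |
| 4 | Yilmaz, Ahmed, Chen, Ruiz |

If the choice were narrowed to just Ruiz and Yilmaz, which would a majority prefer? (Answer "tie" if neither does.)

Ballots ranking Ruiz above Yilmaz: 1 + 4 + 3 + 1 = 9.
Ballots ranking Yilmaz above Ruiz: 23 − 9 = 14.
Yilmaz wins the head-to-head 14–9.

Yilmaz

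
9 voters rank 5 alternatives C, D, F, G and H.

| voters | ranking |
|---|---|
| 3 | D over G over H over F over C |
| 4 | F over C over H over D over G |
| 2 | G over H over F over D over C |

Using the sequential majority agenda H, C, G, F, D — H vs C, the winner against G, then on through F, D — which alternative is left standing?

Round 1: H vs C — 5–4, H advances.
Round 2: H vs G — 4–5, G advances.
Round 3: G vs F — 5–4, G advances.
Round 4: G vs D — 2–7, D advances.
D survives the agenda.

D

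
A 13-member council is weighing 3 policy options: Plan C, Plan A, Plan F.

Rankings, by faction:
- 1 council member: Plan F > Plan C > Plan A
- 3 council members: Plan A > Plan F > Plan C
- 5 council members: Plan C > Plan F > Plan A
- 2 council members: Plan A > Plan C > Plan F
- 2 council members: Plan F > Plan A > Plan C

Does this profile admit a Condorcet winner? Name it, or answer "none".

Head-to-head results (13 council members):
Plan C vs Plan A: Plan C is ranked higher on 1+5 = 6 ballots, Plan A on 7. Plan A wins 7–6.
Plan C vs Plan F: 5+2 = 7 for Plan C, 6 for Plan F — Plan C by 7–6.
Plan A vs Plan F: 3+2 = 5 for Plan A, 8 for Plan F — Plan F by 8–5.
Each option drops at least one matchup (Plan C loses to Plan A; Plan A loses to Plan F; Plan F loses to Plan C); the cycle Plan C > Plan F > Plan A > Plan C rules out a Condorcet winner.

none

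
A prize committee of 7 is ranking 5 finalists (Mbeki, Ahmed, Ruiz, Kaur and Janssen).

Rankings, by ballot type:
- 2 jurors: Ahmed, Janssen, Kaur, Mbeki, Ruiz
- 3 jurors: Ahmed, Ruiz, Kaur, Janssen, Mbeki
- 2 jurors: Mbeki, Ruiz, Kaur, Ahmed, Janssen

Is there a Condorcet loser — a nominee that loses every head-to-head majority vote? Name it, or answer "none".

none

Head-to-head results (7 jurors):
Mbeki–Ahmed: Ahmed 5–2.
Mbeki vs Ruiz: Mbeki is ranked higher on 2+2 = 4 ballots, Ruiz on 3. Mbeki wins 4–3.
Mbeki vs Kaur: Kaur, 5–2.
Mbeki vs Janssen: Mbeki preferred on 2 ballots; Janssen wins 5–2.
Ahmed–Ruiz: Ahmed 5–2.
Ahmed vs Kaur: 2+3 = 5 for Ahmed, 2 for Kaur — Ahmed by 5–2.
Ahmed vs Janssen: Ahmed preferred on 2+3+2 = 7 ballots; Ahmed wins 7–0.
Ruiz vs Kaur: 5 to 2, Ruiz.
Ruiz vs Janssen: Ruiz, 5–2.
Kaur vs Janssen: Kaur wins 5–2.
Every nominee wins at least one matchup (Mbeki beats Ruiz; Ahmed beats Mbeki; Ruiz beats Kaur; Kaur beats Mbeki; Janssen beats Mbeki), so there is no Condorcet loser.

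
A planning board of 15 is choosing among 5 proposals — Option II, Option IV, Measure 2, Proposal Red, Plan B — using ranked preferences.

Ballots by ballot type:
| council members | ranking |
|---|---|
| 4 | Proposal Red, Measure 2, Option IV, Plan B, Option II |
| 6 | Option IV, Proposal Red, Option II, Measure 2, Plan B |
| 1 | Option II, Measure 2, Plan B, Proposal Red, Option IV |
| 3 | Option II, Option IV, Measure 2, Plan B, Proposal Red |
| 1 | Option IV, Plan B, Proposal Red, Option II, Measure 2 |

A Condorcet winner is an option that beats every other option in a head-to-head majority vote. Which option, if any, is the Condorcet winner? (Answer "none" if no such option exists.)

Option IV

Check each pair by majority over 15 ballots:
Option II vs Option IV: 4 to 11, Option IV.
Option II vs Measure 2: Option II preferred on 6+1+3+1 = 11 ballots; Option II wins 11–4.
Option II vs Proposal Red: Proposal Red wins 11–4.
Option II vs Plan B: Option II preferred on 6+1+3 = 10 ballots; Option II wins 10–5.
Option IV vs Measure 2: Option IV, 10–5.
Option IV vs Proposal Red: 10 to 5, Option IV.
Option IV vs Plan B: 14 to 1, Option IV.
Measure 2 vs Proposal Red: Proposal Red wins 11–4.
Measure 2 vs Plan B: Measure 2 wins 14–1.
Proposal Red vs Plan B: Proposal Red preferred on 4+6 = 10 ballots; Proposal Red wins 10–5.
Option IV wins every pairwise contest, so Option IV is the Condorcet winner.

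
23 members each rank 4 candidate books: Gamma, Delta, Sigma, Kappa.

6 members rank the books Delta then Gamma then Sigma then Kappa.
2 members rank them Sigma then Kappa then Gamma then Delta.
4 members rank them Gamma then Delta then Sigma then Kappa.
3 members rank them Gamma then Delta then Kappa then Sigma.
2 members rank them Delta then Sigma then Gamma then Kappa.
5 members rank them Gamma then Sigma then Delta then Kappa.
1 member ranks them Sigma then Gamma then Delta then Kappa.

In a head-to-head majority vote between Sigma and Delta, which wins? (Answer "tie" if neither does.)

Delta

Ballots ranking Sigma above Delta: 2 + 5 + 1 = 8.
Ballots ranking Delta above Sigma: 23 − 8 = 15.
Delta wins the head-to-head 15–8.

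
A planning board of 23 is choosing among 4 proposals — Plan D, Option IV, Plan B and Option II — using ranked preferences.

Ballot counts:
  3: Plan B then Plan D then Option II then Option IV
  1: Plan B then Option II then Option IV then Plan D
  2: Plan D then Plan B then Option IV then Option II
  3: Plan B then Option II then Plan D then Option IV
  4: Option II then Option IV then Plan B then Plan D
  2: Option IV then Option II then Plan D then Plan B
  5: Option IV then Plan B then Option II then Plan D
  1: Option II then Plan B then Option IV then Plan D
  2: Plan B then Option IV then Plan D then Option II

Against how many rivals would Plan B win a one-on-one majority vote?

Plan B against each rival (23 council members):
Plan B vs Plan D: 19 to 4, Plan B.
Plan B vs Option IV: 3+1+2+3+1+2 = 12 for Plan B, 11 for Option IV — Plan B by 12–11.
Plan B–Option II: Plan B 16–7.
Plan B beats Plan D, Option IV, Option II — 3 pairwise wins.

3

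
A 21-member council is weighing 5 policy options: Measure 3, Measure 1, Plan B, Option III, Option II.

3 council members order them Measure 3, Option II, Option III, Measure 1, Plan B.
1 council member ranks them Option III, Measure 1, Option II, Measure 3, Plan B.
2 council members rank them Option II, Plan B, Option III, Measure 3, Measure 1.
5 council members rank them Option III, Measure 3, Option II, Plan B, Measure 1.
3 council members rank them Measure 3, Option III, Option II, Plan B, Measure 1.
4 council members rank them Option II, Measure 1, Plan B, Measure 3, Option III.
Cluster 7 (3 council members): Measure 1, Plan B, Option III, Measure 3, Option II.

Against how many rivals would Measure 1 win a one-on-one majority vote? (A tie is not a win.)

Measure 1 against each rival (21 council members):
Measure 1 vs Measure 3: 1+4+3 = 8 for Measure 1, 13 for Measure 3 — Measure 3 by 13–8.
Measure 1 vs Plan B: Measure 1, 11–10.
Measure 1–Option III: Option III 14–7.
Measure 1 vs Option II: Measure 1 preferred on 1+3 = 4 ballots; Option II wins 17–4.
Measure 1 beats Plan B; loses to Measure 3, Option III, Option II — 1 pairwise win.

1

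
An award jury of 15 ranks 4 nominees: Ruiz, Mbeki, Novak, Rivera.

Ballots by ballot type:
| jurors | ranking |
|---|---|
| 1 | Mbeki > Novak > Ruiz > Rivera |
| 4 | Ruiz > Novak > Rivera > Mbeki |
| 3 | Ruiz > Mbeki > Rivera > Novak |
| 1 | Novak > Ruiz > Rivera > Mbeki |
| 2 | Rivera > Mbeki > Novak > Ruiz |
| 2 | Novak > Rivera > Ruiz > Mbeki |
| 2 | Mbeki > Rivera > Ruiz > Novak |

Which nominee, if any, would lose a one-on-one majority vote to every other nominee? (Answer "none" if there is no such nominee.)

Pairwise majorities:
Ruiz vs Mbeki: Ruiz is ranked higher on 4+3+1+2 = 10 ballots, Mbeki on 5. Ruiz wins 10–5.
Ruiz vs Novak: Ruiz, 9–6.
Ruiz vs Rivera: 9 to 6, Ruiz.
Mbeki vs Novak: Mbeki preferred on 1+3+2+2 = 8 ballots; Mbeki wins 8–7.
Mbeki–Rivera: Rivera 9–6.
Novak vs Rivera: Novak is ranked higher on 1+4+1+2 = 8 ballots, Rivera on 7. Novak wins 8–7.
Every nominee wins at least one matchup (Ruiz beats Mbeki; Mbeki beats Novak; Novak beats Rivera; Rivera beats Mbeki), so there is no Condorcet loser.

none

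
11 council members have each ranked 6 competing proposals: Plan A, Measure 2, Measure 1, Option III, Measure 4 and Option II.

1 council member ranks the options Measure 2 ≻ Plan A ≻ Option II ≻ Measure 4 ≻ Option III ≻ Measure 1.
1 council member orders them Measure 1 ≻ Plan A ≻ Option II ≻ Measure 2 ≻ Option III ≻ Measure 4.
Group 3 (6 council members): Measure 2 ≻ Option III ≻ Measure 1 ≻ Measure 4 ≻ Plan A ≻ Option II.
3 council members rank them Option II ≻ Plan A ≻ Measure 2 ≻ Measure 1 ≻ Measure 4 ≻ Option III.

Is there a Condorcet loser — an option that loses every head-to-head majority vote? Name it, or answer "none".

Option II

Pairwise majorities:
Plan A vs Measure 2: 1+3 = 4 for Plan A, 7 for Measure 2 — Measure 2 by 7–4.
Plan A vs Measure 1: Plan A is ranked higher on 1+3 = 4 ballots, Measure 1 on 7. Measure 1 wins 7–4.
Plan A vs Option III: Option III wins 6–5.
Plan A vs Measure 4: 5 to 6, Measure 4.
Plan A vs Option II: 1+1+6 = 8 for Plan A, 3 for Option II — Plan A by 8–3.
Measure 2 vs Measure 1: 1+6+3 = 10 for Measure 2, 1 for Measure 1 — Measure 2 by 10–1.
Measure 2 vs Option III: 11 to 0, Measure 2.
Measure 2 vs Measure 4: 1+1+6+3 = 11 for Measure 2, 0 for Measure 4 — Measure 2 by 11–0.
Measure 2 vs Option II: Measure 2, 7–4.
Measure 1 vs Option III: Measure 1 preferred on 1+3 = 4 ballots; Option III wins 7–4.
Measure 1 vs Measure 4: 1+6+3 = 10 for Measure 1, 1 for Measure 4 — Measure 1 by 10–1.
Measure 1 vs Option II: 1+6 = 7 for Measure 1, 4 for Option II — Measure 1 by 7–4.
Option III vs Measure 4: Option III, 7–4.
Option III vs Option II: Option III wins 6–5.
Measure 4 vs Option II: 6 to 5, Measure 4.
Option II is beaten in every head-to-head and is the Condorcet loser.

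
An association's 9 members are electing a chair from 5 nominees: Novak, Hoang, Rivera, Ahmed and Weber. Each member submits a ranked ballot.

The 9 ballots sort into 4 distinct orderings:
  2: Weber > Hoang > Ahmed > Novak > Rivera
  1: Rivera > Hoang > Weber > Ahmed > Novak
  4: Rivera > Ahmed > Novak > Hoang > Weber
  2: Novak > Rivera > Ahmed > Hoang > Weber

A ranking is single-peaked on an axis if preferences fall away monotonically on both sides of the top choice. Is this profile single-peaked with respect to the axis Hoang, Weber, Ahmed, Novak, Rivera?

Axis positions: Hoang=1, Weber=2, Ahmed=3, Novak=4, Rivera=5.
Cluster 1 (peak Weber at position 2): ranking walks positions 2-1-3-4-5, expanding outward from the peak — single-peaked.
Cluster 2: ranking walks positions 5-1-2-3-4; Hoang is ranked above Novak even though Novak lies between Hoang and the peak Rivera on the axis — preferences dip and rise again. Not single-peaked.
Cluster 3: ranking walks positions 5-3-4-1-2; Ahmed is ranked above Novak even though Novak lies between Ahmed and the peak Rivera on the axis — preferences dip and rise again. Not single-peaked.
Cluster 4: ranking walks positions 4-5-3-1-2; Hoang is ranked above Weber even though Weber lies between Hoang and the peak Novak on the axis — preferences dip and rise again. Not single-peaked.
Cluster 2 violates single-peakedness, so the profile is not single-peaked on this axis.

no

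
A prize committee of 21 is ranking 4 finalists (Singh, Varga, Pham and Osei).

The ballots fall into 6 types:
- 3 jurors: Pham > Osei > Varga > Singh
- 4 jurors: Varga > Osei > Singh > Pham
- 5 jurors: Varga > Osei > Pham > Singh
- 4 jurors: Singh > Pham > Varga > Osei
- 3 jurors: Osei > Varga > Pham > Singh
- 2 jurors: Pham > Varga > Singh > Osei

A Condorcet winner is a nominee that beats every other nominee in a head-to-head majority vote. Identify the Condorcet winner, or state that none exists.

Head-to-head results (21 jurors):
Singh vs Varga: Varga, 17–4.
Singh–Pham: Pham 13–8.
Singh vs Osei: Osei wins 15–6.
Varga vs Pham: Varga, 12–9.
Varga–Osei: Varga 15–6.
Pham–Osei: Osei 12–9.
Varga defeats every rival head-to-head and is the Condorcet winner.

Varga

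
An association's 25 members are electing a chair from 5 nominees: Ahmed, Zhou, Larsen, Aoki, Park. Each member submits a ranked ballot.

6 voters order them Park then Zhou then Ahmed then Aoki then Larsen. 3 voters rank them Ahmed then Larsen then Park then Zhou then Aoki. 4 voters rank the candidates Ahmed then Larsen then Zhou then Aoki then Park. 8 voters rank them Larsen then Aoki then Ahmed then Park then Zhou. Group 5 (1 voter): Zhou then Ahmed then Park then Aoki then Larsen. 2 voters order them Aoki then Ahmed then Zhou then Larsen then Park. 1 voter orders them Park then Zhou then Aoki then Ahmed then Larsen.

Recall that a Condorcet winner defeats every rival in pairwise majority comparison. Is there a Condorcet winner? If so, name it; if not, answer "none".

Ahmed

Pairwise majorities:
Ahmed vs Zhou: Ahmed, 17–8.
Ahmed vs Larsen: Ahmed is ranked higher on 6+3+4+1+2+1 = 17 ballots, Larsen on 8. Ahmed wins 17–8.
Ahmed–Aoki: Ahmed 14–11.
Ahmed vs Park: Ahmed, 18–7.
Zhou vs Larsen: Zhou preferred on 6+1+2+1 = 10 ballots; Larsen wins 15–10.
Zhou–Aoki: Zhou 15–10.
Zhou–Park: Park 18–7.
Larsen vs Aoki: Larsen is ranked higher on 3+4+8 = 15 ballots, Aoki on 10. Larsen wins 15–10.
Larsen vs Park: Larsen, 17–8.
Aoki vs Park: 14 to 11, Aoki.
Only Ahmed has no losses; Ahmed is the Condorcet winner.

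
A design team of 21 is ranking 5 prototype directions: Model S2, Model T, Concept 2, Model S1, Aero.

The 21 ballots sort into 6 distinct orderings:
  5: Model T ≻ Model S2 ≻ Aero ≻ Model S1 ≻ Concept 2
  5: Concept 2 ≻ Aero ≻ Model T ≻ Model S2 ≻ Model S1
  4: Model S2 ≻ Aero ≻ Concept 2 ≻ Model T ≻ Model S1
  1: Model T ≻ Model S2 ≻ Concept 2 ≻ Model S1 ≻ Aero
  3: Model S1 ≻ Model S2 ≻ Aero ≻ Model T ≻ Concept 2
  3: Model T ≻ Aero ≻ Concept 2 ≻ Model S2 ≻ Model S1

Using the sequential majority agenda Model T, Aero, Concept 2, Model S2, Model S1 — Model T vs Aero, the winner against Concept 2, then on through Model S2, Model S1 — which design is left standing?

Model S2

Round 1: Model T vs Aero — 9–12, Aero advances.
Round 2: Aero vs Concept 2 — 15–6, Aero advances.
Round 3: Aero vs Model S2 — 8–13, Model S2 advances.
Round 4: Model S2 vs Model S1 — 18–3, Model S2 advances.
Model S2 survives the agenda.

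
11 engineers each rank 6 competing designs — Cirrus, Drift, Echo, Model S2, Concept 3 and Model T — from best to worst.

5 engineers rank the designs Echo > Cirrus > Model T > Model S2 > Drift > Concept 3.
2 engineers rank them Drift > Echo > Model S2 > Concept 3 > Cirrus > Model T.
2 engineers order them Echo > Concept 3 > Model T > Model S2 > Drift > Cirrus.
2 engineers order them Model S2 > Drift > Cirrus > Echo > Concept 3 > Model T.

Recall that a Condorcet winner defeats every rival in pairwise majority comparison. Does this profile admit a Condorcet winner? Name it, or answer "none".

Echo

Check each pair by majority over 11 ballots:
Cirrus vs Drift: Drift, 6–5.
Cirrus–Echo: Echo 9–2.
Cirrus vs Model S2: Model S2 wins 6–5.
Cirrus vs Concept 3: Cirrus, 7–4.
Cirrus vs Model T: Cirrus, 9–2.
Drift–Echo: Echo 7–4.
Drift–Model S2: Model S2 9–2.
Drift–Concept 3: Drift 9–2.
Drift vs Model T: Model T, 7–4.
Echo–Model S2: Echo 9–2.
Echo vs Concept 3: Echo, 11–0.
Echo–Model T: Echo 11–0.
Model S2 vs Concept 3: Model S2 wins 9–2.
Model S2–Model T: Model T 7–4.
Concept 3 vs Model T: Concept 3 wins 6–5.
Echo wins every pairwise contest, so Echo is the Condorcet winner.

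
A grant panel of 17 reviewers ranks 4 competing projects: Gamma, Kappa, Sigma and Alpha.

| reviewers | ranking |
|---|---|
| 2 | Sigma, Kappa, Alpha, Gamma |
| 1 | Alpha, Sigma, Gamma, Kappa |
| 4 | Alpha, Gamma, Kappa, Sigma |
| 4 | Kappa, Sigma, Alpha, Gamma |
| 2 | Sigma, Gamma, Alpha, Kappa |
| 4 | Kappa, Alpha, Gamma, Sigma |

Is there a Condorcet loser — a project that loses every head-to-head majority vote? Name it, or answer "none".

Pairwise majorities:
Gamma vs Kappa: Gamma preferred on 1+4+2 = 7 ballots; Kappa wins 10–7.
Gamma vs Sigma: Gamma is ranked higher on 4+4 = 8 ballots, Sigma on 9. Sigma wins 9–8.
Gamma vs Alpha: Alpha, 15–2.
Kappa vs Sigma: 4+4+4 = 12 for Kappa, 5 for Sigma — Kappa by 12–5.
Kappa vs Alpha: Kappa, 10–7.
Sigma vs Alpha: Alpha, 9–8.
Gamma loses to every other project — it is the Condorcet loser.

Gamma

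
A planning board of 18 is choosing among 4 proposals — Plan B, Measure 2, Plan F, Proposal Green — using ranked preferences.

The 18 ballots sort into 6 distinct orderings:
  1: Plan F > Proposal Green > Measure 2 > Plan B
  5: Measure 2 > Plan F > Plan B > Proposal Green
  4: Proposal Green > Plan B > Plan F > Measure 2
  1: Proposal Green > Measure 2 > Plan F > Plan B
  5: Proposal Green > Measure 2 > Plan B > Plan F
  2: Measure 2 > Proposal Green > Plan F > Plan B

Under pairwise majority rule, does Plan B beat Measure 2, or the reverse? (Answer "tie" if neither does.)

Ballots ranking Plan B above Measure 2: 4.
Ballots ranking Measure 2 above Plan B: 18 − 4 = 14.
Measure 2 wins the head-to-head 14–4.

Measure 2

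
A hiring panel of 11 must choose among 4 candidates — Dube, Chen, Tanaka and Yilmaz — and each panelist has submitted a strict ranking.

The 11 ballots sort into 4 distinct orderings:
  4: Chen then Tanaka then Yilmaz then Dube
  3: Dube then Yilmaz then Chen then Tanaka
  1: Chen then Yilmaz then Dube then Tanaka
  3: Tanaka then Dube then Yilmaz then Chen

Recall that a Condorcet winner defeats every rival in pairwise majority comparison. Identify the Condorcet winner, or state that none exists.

Head-to-head results (11 committee members):
Dube vs Chen: Dube, 6–5.
Dube vs Tanaka: Tanaka wins 7–4.
Dube–Yilmaz: Dube 6–5.
Chen vs Tanaka: Chen is ranked higher on 4+3+1 = 8 ballots, Tanaka on 3. Chen wins 8–3.
Chen vs Yilmaz: Yilmaz, 6–5.
Tanaka vs Yilmaz: Tanaka, 7–4.
Each candidate drops at least one matchup (Dube loses to Tanaka; Chen loses to Dube; Tanaka loses to Chen; Yilmaz loses to Dube); the cycle Dube → Chen → Tanaka → Dube rules out a Condorcet winner.

none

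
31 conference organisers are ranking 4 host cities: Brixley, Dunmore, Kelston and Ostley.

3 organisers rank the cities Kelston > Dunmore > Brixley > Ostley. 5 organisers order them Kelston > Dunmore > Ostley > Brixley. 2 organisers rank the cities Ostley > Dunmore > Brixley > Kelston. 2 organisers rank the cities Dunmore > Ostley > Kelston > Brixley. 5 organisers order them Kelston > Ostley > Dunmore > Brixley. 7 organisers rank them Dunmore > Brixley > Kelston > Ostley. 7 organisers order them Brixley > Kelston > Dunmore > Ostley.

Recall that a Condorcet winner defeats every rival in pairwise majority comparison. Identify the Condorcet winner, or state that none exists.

none

Pairwise majorities:
Brixley vs Dunmore: Dunmore wins 24–7.
Brixley–Kelston: Brixley 16–15.
Brixley vs Ostley: Brixley preferred on 3+7+7 = 17 ballots; Brixley wins 17–14.
Dunmore–Kelston: Kelston 20–11.
Dunmore vs Ostley: Dunmore wins 24–7.
Kelston vs Ostley: Kelston wins 27–4.
No city is unbeaten: Brixley loses to Dunmore; Dunmore loses to Kelston; Kelston loses to Brixley; Ostley loses to Brixley. In particular Brixley → Kelston → Dunmore → Brixley is a majority cycle — no Condorcet winner exists.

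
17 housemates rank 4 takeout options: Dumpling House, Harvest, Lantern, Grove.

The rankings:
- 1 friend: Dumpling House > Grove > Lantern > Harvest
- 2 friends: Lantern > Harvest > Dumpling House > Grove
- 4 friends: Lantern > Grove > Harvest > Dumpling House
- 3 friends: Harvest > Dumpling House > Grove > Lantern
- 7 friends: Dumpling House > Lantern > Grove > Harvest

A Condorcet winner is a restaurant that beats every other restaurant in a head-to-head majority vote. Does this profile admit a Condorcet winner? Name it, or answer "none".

Head-to-head results (17 friends):
Dumpling House vs Harvest: Harvest, 9–8.
Dumpling House vs Lantern: 1+3+7 = 11 for Dumpling House, 6 for Lantern — Dumpling House by 11–6.
Dumpling House vs Grove: Dumpling House wins 13–4.
Harvest vs Lantern: Lantern, 14–3.
Harvest vs Grove: Grove wins 12–5.
Lantern vs Grove: 13 to 4, Lantern.
Each restaurant drops at least one matchup (Dumpling House loses to Harvest; Harvest loses to Lantern; Lantern loses to Dumpling House; Grove loses to Dumpling House); the cycle Dumpling House > Lantern > Harvest > Dumpling House rules out a Condorcet winner.

none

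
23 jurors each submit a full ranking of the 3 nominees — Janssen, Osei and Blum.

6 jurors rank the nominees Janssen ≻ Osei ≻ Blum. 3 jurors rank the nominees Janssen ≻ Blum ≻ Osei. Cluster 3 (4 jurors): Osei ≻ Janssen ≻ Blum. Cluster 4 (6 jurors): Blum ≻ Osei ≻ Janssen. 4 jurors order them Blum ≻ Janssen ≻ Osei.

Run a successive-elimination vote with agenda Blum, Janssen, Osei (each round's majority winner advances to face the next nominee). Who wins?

Round 1: Blum vs Janssen — 10–13, Janssen advances.
Round 2: Janssen vs Osei — 13–10, Janssen advances.
Janssen survives the agenda.

Janssen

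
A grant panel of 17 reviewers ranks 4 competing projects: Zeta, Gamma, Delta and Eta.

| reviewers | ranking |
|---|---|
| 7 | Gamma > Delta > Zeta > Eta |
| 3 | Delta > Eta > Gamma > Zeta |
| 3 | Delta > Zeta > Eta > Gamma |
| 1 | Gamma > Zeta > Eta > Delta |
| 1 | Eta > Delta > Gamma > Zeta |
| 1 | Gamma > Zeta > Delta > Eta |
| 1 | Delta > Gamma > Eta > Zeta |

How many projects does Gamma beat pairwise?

3

Gamma against each rival (17 reviewers):
Gamma vs Zeta: Gamma preferred on 7+3+1+1+1+1 = 14 ballots; Gamma wins 14–3.
Gamma vs Delta: 7+1+1 = 9 for Gamma, 8 for Delta — Gamma by 9–8.
Gamma–Eta: Gamma 10–7.
Gamma beats Zeta, Delta, Eta — 3 pairwise wins.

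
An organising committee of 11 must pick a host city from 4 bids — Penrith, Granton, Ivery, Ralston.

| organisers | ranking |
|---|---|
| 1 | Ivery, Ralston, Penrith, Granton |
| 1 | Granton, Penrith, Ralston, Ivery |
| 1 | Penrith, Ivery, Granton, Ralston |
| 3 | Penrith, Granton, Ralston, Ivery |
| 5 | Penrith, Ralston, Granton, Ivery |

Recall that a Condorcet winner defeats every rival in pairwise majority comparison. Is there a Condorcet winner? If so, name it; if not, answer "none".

Head-to-head results (11 organisers):
Penrith vs Granton: Penrith wins 10–1.
Penrith vs Ivery: Penrith wins 10–1.
Penrith vs Ralston: Penrith, 10–1.
Granton–Ivery: Granton 9–2.
Granton vs Ralston: Ralston, 6–5.
Ivery vs Ralston: Ralston, 9–2.
Penrith defeats every rival head-to-head and is the Condorcet winner.

Penrith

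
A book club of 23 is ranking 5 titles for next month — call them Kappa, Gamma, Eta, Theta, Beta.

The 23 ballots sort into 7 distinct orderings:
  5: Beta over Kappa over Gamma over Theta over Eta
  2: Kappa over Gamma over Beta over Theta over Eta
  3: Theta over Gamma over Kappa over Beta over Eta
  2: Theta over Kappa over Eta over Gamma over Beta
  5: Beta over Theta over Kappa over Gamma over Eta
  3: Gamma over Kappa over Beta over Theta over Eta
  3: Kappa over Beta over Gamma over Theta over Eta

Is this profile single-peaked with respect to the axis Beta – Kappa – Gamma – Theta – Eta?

Axis positions: Beta=1, Kappa=2, Gamma=3, Theta=4, Eta=5.
Cluster 1 (peak Beta at position 1): ranking walks positions 1-2-3-4-5, expanding outward from the peak — single-peaked.
Cluster 2 (peak Kappa at position 2): ranking walks positions 2-3-1-4-5, expanding outward from the peak — single-peaked.
Cluster 3 (peak Theta at position 4): ranking walks positions 4-3-2-1-5, expanding outward from the peak — single-peaked.
Cluster 4: ranking walks positions 4-2-5-3-1; Kappa is ranked above Gamma even though Gamma lies between Kappa and the peak Theta on the axis — preferences dip and rise again. Not single-peaked.
Cluster 5: ranking walks positions 1-4-2-3-5; Theta is ranked above Kappa even though Kappa lies between Theta and the peak Beta on the axis — preferences dip and rise again. Not single-peaked.
Cluster 6 (peak Gamma at position 3): ranking walks positions 3-2-1-4-5, expanding outward from the peak — single-peaked.
Cluster 7 (peak Kappa at position 2): ranking walks positions 2-1-3-4-5, expanding outward from the peak — single-peaked.
Cluster 4 violates single-peakedness, so the profile is not single-peaked on this axis.

no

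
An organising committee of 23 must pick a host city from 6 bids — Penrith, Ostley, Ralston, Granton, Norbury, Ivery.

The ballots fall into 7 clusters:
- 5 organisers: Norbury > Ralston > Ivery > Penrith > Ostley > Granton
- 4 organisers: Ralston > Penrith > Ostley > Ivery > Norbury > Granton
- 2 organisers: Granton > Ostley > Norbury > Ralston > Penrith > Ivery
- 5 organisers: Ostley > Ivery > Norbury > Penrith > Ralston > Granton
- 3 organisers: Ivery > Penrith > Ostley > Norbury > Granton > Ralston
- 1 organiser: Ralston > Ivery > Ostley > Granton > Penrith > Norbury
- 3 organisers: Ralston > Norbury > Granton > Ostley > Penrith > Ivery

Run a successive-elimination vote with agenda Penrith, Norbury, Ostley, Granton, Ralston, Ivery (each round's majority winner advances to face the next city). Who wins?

Ralston

Round 1: Penrith vs Norbury — 8–15, Norbury advances.
Round 2: Norbury vs Ostley — 8–15, Ostley advances.
Round 3: Ostley vs Granton — 18–5, Ostley advances.
Round 4: Ostley vs Ralston — 10–13, Ralston advances.
Round 5: Ralston vs Ivery — 15–8, Ralston advances.
Ralston survives the agenda.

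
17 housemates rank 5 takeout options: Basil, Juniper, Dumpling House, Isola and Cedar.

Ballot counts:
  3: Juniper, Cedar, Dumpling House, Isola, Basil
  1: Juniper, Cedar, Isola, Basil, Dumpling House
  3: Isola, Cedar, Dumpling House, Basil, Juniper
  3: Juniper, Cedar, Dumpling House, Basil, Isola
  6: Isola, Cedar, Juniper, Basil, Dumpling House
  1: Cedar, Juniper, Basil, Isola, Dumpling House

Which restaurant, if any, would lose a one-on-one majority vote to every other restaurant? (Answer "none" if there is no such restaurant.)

Basil

Head-to-head results (17 friends):
Basil vs Juniper: Basil preferred on 3 ballots; Juniper wins 14–3.
Basil vs Dumpling House: Dumpling House, 9–8.
Basil vs Isola: Isola, 13–4.
Basil vs Cedar: Basil is ranked higher on 0 ballots, Cedar on 17. Cedar wins 17–0.
Juniper vs Dumpling House: 3+1+3+6+1 = 14 for Juniper, 3 for Dumpling House — Juniper by 14–3.
Juniper vs Isola: Juniper preferred on 3+1+3+1 = 8 ballots; Isola wins 9–8.
Juniper vs Cedar: Juniper preferred on 3+1+3 = 7 ballots; Cedar wins 10–7.
Dumpling House vs Isola: Isola wins 11–6.
Dumpling House vs Cedar: 0 for Dumpling House, 17 for Cedar — Cedar by 17–0.
Isola vs Cedar: Isola wins 9–8.
Basil loses to every other restaurant — it is the Condorcet loser.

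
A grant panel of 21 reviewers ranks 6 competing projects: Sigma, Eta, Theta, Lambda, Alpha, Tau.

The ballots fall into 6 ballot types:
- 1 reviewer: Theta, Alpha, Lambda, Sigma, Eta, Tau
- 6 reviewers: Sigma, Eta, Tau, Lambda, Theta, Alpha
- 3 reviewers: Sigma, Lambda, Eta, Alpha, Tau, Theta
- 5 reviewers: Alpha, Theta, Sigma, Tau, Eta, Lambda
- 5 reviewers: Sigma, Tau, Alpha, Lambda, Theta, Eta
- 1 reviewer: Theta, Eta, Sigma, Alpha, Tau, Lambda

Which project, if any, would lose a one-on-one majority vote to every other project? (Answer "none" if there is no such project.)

none

Head-to-head results (21 reviewers):
Sigma–Eta: Sigma 20–1.
Sigma vs Theta: Sigma, 14–7.
Sigma vs Lambda: Sigma is ranked higher on 6+3+5+5+1 = 20 ballots, Lambda on 1. Sigma wins 20–1.
Sigma vs Alpha: Sigma is ranked higher on 6+3+5+1 = 15 ballots, Alpha on 6. Sigma wins 15–6.
Sigma vs Tau: 1+6+3+5+5+1 = 21 for Sigma, 0 for Tau — Sigma by 21–0.
Eta vs Theta: Theta, 12–9.
Eta vs Lambda: 12 to 9, Eta.
Eta vs Alpha: Eta preferred on 6+3+1 = 10 ballots; Alpha wins 11–10.
Eta vs Tau: Eta, 11–10.
Theta vs Lambda: Lambda, 14–7.
Theta vs Alpha: 1+6+1 = 8 for Theta, 13 for Alpha — Alpha by 13–8.
Theta vs Tau: Theta is ranked higher on 1+5+1 = 7 ballots, Tau on 14. Tau wins 14–7.
Lambda vs Alpha: Alpha, 12–9.
Lambda–Tau: Tau 17–4.
Alpha vs Tau: 1+3+5+1 = 10 for Alpha, 11 for Tau — Tau by 11–10.
No project is winless: Sigma beats Eta; Eta beats Lambda; Theta beats Eta; Lambda beats Theta; Alpha beats Eta; Tau beats Theta. There is no Condorcet loser.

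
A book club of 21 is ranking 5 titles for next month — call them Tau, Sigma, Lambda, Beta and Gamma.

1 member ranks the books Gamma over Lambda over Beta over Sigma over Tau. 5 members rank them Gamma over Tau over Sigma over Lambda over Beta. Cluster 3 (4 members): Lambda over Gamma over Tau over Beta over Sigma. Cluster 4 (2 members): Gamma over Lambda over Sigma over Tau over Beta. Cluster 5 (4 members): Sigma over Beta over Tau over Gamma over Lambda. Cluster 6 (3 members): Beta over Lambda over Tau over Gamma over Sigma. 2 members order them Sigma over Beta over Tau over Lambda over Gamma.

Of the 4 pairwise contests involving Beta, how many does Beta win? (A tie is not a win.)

Beta against each rival (21 members):
Beta–Tau: Tau 11–10.
Beta vs Sigma: Sigma, 13–8.
Beta–Lambda: Lambda 12–9.
Beta–Gamma: Gamma 12–9.
Beta beats no one; loses to Tau, Sigma, Lambda, Gamma — 0 pairwise wins.

0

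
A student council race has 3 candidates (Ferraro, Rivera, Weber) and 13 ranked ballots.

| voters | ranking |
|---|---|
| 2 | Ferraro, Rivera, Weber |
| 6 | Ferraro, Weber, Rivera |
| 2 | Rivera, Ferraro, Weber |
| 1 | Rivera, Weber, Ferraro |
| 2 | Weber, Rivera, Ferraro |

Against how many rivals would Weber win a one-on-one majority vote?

1

Weber against each rival (13 voters):
Weber vs Ferraro: 1+2 = 3 for Weber, 10 for Ferraro — Ferraro by 10–3.
Weber–Rivera: Weber 8–5.
Weber beats Rivera; loses to Ferraro — 1 pairwise win.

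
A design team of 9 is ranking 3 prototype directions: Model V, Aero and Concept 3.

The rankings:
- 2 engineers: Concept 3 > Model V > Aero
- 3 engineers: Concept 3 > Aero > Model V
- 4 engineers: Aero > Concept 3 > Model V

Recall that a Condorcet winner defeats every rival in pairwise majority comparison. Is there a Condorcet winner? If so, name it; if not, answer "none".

Check each pair by majority over 9 ballots:
Model V vs Aero: Aero, 7–2.
Model V vs Concept 3: Concept 3 wins 9–0.
Aero–Concept 3: Concept 3 5–4.
Only Concept 3 has no losses; Concept 3 is the Condorcet winner.

Concept 3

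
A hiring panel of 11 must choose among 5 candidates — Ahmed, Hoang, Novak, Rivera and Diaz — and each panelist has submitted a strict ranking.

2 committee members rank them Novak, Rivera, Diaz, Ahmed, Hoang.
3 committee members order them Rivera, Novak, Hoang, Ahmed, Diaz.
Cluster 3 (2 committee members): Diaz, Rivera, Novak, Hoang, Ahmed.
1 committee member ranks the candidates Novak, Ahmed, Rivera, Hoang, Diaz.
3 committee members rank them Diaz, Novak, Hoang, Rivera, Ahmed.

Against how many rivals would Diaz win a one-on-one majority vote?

Diaz against each rival (11 committee members):
Diaz vs Ahmed: 7 to 4, Diaz.
Diaz–Hoang: Diaz 7–4.
Diaz vs Novak: Novak, 6–5.
Diaz vs Rivera: Diaz preferred on 2+3 = 5 ballots; Rivera wins 6–5.
Diaz beats Ahmed, Hoang; loses to Novak, Rivera — 2 pairwise wins.

2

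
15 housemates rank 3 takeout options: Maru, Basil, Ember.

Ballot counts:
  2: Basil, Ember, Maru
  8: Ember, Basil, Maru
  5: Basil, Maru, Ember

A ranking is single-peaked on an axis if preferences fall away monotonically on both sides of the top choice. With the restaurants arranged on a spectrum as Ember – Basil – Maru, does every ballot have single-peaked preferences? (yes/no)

yes

Axis positions: Ember=1, Basil=2, Maru=3.
Ballot type 1 (peak Basil at position 2): ranking walks positions 2-1-3, expanding outward from the peak — single-peaked.
Ballot type 2 (peak Ember at position 1): ranking walks positions 1-2-3, expanding outward from the peak — single-peaked.
Ballot type 3 (peak Basil at position 2): ranking walks positions 2-3-1, expanding outward from the peak — single-peaked.
Every ranking is single-peaked on this axis.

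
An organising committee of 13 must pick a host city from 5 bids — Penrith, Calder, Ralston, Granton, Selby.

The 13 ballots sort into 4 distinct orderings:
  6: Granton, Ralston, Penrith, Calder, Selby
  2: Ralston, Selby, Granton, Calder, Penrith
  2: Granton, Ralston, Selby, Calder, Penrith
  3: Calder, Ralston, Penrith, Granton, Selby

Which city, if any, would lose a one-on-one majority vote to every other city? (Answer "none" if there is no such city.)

Head-to-head results (13 organisers):
Penrith vs Calder: Penrith preferred on 6 ballots; Calder wins 7–6.
Penrith–Ralston: Ralston 13–0.
Penrith–Granton: Granton 10–3.
Penrith vs Selby: Penrith, 9–4.
Calder vs Ralston: Ralston, 10–3.
Calder vs Granton: Calder is ranked higher on 3 ballots, Granton on 10. Granton wins 10–3.
Calder vs Selby: 6+3 = 9 for Calder, 4 for Selby — Calder by 9–4.
Ralston vs Granton: Ralston preferred on 2+3 = 5 ballots; Granton wins 8–5.
Ralston vs Selby: Ralston wins 13–0.
Granton vs Selby: Granton is ranked higher on 6+2+3 = 11 ballots, Selby on 2. Granton wins 11–2.
Selby loses to every other city — it is the Condorcet loser.

Selby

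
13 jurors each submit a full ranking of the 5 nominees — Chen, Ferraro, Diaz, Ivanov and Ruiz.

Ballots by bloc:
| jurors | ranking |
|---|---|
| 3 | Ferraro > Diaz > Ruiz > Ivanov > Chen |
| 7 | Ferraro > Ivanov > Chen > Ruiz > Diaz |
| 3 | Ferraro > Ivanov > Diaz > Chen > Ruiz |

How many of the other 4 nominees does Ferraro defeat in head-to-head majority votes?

Ferraro against each rival (13 jurors):
Ferraro vs Chen: Ferraro is ranked higher on 3+7+3 = 13 ballots, Chen on 0. Ferraro wins 13–0.
Ferraro vs Diaz: Ferraro, 13–0.
Ferraro–Ivanov: Ferraro 13–0.
Ferraro vs Ruiz: Ferraro wins 13–0.
Ferraro beats Chen, Diaz, Ivanov, Ruiz — 4 pairwise wins.

4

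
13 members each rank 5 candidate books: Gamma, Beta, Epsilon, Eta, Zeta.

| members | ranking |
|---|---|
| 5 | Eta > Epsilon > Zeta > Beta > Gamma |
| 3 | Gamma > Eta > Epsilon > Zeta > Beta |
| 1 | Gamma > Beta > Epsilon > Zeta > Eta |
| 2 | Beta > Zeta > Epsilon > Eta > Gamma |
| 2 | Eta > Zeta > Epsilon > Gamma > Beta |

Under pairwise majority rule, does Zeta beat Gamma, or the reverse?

Zeta

Ballots ranking Zeta above Gamma: 5 + 2 + 2 = 9.
Ballots ranking Gamma above Zeta: 13 − 9 = 4.
Zeta wins the head-to-head 9–4.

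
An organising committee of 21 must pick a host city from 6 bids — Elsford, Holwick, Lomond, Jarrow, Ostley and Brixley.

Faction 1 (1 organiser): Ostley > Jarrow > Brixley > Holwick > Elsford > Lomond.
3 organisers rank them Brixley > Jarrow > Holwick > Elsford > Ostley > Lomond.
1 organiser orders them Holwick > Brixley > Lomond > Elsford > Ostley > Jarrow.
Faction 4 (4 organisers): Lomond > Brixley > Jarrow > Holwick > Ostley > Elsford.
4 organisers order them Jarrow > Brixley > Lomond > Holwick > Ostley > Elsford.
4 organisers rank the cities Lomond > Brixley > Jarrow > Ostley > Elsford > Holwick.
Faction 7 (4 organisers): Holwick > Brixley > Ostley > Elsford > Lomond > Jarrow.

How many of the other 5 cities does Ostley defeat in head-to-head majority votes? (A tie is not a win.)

Ostley against each rival (21 organisers):
Ostley vs Elsford: Ostley preferred on 1+4+4+4+4 = 17 ballots; Ostley wins 17–4.
Ostley vs Holwick: 5 to 16, Holwick.
Ostley vs Lomond: 1+3+4 = 8 for Ostley, 13 for Lomond — Lomond by 13–8.
Ostley–Jarrow: Jarrow 15–6.
Ostley vs Brixley: Brixley, 20–1.
Ostley beats Elsford; loses to Holwick, Lomond, Jarrow, Brixley — 1 pairwise win.

1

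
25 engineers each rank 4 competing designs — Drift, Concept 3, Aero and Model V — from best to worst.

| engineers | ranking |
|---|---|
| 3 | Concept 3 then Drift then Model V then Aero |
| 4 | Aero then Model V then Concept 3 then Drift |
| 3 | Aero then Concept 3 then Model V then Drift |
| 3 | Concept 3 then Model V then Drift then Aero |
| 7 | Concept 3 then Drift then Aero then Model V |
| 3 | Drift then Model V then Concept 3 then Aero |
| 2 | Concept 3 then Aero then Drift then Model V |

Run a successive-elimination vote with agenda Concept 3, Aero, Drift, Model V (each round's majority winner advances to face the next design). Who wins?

Round 1: Concept 3 vs Aero — 18–7, Concept 3 advances.
Round 2: Concept 3 vs Drift — 22–3, Concept 3 advances.
Round 3: Concept 3 vs Model V — 18–7, Concept 3 advances.
Concept 3 survives the agenda.

Concept 3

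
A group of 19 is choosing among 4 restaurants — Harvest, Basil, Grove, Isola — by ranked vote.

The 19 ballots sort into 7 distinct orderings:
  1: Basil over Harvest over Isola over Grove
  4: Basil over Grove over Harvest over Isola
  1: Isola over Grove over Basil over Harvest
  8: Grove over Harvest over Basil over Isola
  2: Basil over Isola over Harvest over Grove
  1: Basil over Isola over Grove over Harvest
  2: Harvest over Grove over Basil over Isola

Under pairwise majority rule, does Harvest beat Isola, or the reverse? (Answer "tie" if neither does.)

Harvest

Ballots ranking Harvest above Isola: 1 + 4 + 8 + 2 = 15.
Ballots ranking Isola above Harvest: 19 − 15 = 4.
Harvest wins the head-to-head 15–4.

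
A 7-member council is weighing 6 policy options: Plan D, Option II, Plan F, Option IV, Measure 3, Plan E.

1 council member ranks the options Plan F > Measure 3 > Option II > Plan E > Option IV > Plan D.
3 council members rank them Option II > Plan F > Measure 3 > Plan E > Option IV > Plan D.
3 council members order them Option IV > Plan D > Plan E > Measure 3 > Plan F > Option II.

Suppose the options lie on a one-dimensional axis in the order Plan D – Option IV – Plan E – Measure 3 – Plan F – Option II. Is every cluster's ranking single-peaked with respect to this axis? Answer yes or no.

Axis positions: Plan D=1, Option IV=2, Plan E=3, Measure 3=4, Plan F=5, Option II=6.
Cluster 1 (peak Plan F at position 5): ranking walks positions 5-4-6-3-2-1, expanding outward from the peak — single-peaked.
Cluster 2 (peak Option II at position 6): ranking walks positions 6-5-4-3-2-1, expanding outward from the peak — single-peaked.
Cluster 3 (peak Option IV at position 2): ranking walks positions 2-1-3-4-5-6, expanding outward from the peak — single-peaked.
Every ranking is single-peaked on this axis.

yes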